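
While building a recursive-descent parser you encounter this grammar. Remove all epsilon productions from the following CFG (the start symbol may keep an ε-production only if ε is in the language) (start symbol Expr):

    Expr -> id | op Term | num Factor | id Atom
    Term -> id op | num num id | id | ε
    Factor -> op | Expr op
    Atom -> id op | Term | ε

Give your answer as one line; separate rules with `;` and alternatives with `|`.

Expr -> id | op Term | op | num Factor | id Atom; Term -> id op | num num id | id; Factor -> op | Expr op; Atom -> id op | Term

Nullable set = {Atom, Term}.
ε ∉ L(G), so no ε-production is kept.
For each production, add variants omitting each subset of nullable occurrences: Expr → op Term gives op Term | op.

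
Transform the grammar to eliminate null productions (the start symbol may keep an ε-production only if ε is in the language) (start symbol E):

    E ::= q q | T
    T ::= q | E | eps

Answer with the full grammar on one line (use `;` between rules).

E ::= q q | T | eps; T ::= q | E

The nullable symbols are {E, T}.
ε ∈ L(G) since E is nullable, so keep E → ε.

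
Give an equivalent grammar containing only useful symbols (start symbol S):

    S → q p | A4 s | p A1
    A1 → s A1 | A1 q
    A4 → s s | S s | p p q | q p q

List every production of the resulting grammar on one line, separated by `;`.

S → q p | A4 s; A4 → s s | S s | p p q | q p q

Generating nonterminals: {A4, S}.
Reachable from S after that: {A4, S}.
Removed useless symbols: {A1} and every production mentioning them.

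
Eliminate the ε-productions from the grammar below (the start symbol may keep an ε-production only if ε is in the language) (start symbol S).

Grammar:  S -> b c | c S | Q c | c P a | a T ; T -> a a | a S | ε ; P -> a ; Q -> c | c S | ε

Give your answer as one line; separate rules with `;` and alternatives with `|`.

S -> b c | c S | Q c | c | c P a | a T | a; T -> a a | a S; P -> a; Q -> c | c S

The nullable symbols are {Q, T}.
ε ∉ L(G), so no ε-production is kept.
For each production, add variants omitting each subset of nullable occurrences: S → Q c gives Q c | c. S → a T gives a T | a.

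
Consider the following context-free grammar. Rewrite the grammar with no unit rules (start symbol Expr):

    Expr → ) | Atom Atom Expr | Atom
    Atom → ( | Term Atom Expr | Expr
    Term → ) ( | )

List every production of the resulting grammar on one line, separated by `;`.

Unit pairs: Atom ⇒* {Expr}; Expr ⇒* {Atom}.
For every A with A ⇒* B via unit rules, add B's non-unit alternatives to A; then delete every rule of the form X → Y.

Expr → ( | Term Atom Expr | ) | Atom Atom Expr; Atom → ( | Term Atom Expr | ) | Atom Atom Expr; Term → ) ( | )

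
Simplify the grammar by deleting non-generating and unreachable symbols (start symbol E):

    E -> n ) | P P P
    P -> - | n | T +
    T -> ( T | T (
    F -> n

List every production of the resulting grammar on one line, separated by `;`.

Generating nonterminals: {E, F, P}.
Reachable from E after that: {E, P}.
Removed useless symbols: {F, T} and every production mentioning them.

E -> n ) | P P P; P -> - | n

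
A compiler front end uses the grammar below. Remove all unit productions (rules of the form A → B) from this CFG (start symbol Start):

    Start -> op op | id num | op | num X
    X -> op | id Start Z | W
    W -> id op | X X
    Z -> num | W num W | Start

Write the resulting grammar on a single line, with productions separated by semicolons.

Unit pairs: X ⇒* {W}; Z ⇒* {Start}.
For each unit pair (A, B), copy every non-unit production of B to A, then drop all unit productions.

Start -> op op | id num | op | num X; X -> op | id Start Z | id op | X X; W -> id op | X X; Z -> num | W num W | op op | id num | op | num X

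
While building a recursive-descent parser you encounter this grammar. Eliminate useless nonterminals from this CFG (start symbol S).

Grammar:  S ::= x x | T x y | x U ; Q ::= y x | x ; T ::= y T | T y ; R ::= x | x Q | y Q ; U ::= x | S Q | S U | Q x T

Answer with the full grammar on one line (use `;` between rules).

Generating nonterminals: {Q, R, S, U}.
Reachable from S after that: {Q, S, U}.
Removed useless symbols: {R, T} and every production mentioning them.

S ::= x x | x U; Q ::= y x | x; U ::= x | S Q | S U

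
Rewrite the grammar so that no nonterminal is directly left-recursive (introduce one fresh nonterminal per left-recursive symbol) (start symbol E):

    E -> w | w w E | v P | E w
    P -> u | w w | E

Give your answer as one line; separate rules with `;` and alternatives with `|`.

E -> w E' | w w E E' | v P E'; P -> u | w w | E; E' -> w E' | ε

E is directly left-recursive.
For E: α = {w}, β = {w, w w E, v P}. Rewrite as E → β E' and E' → α E' | ε.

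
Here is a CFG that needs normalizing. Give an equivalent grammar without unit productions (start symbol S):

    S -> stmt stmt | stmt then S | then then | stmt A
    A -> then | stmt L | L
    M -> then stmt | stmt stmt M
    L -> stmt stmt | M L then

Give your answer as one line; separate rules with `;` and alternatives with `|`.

Unit pairs: A ⇒* {L}.
For every A with A ⇒* B via unit rules, add B's non-unit alternatives to A; then delete every rule of the form X → Y.

S -> stmt stmt | stmt then S | then then | stmt A; A -> stmt stmt | M L then | then | stmt L; M -> then stmt | stmt stmt M; L -> stmt stmt | M L then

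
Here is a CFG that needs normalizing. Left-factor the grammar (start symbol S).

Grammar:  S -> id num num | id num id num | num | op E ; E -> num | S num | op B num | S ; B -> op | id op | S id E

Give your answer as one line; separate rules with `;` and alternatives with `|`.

S -> num | op E | id num S'; E -> num | op B num | S E'; B -> op | id op | S id E; S' -> num | id num; E' -> num | ε

S has alternatives sharing prefix 'id num': factor to S → id num S' with S' → num | id num.
E has alternatives sharing prefix 'S': factor to E → S E' with E' → num | ε.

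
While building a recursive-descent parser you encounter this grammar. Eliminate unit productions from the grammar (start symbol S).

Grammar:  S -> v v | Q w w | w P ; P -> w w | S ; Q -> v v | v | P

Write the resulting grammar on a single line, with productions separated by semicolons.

S -> v v | Q w w | w P; P -> v v | Q w w | w P | w w; Q -> v v | Q w w | w P | w w | v

Unit pairs: P ⇒* {S}; Q ⇒* {P, S}.
Replace each nonterminal's rules with the union of the non-unit rules of every nonterminal it unit-derives.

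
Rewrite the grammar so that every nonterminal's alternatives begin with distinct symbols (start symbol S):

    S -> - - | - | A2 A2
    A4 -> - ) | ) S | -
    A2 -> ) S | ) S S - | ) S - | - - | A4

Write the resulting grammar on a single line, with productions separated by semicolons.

S -> A2 A2 | - S'; A4 -> ) S | - A4'; A2 -> - - | A4 | ) S A2'; S' -> - | ε; A4' -> ) | ε; A2' -> ε | S - | -

S has alternatives sharing prefix '-': factor to S → - S' with S' → - | ε.
A4 has alternatives sharing prefix '-': factor to A4 → - A4' with A4' → ) | ε.
A2 has alternatives sharing prefix ') S': factor to A2 → ) S A2' with A2' → ε | S - | -.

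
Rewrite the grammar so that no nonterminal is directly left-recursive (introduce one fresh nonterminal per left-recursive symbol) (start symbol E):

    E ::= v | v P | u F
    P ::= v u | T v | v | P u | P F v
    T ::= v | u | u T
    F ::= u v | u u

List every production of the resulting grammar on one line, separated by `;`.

E ::= v | v P | u F; P ::= v u P' | T v P' | v P'; T ::= v | u | u T; F ::= u v | u u; P' ::= u P' | F v P' | eps

Directly left-recursive nonterminal: P.
For P: α = {u, F v}, β = {v u, T v, v}. Rewrite as P → β P' and P' → α P' | ε.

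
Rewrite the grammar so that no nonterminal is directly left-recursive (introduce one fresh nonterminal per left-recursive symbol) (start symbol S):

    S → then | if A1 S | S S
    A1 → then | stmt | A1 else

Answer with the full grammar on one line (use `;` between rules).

Directly left-recursive nonterminals: S, A1.
For S: α = {S}, β = {then, if A1 S}. Rewrite as S → β S' and S' → α S' | ε.
For A1: α = {else}, β = {then, stmt}. Rewrite as A1 → β A1' and A1' → α A1' | ε.

S → then S' | if A1 S S'; A1 → then A1' | stmt A1'; S' → S S' | ε; A1' → else A1' | ε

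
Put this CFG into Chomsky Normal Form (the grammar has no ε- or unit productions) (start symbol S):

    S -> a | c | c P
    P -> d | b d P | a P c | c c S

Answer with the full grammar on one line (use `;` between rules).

S -> a | c | X1 P; P -> d | X2 Y1 | X4 Y2 | X1 Y3; X1 -> c; X2 -> b; X3 -> d; X4 -> a; Y1 -> X3 P; Y2 -> P X1; Y3 -> X1 S

Introduce a nonterminal for each terminal appearing in a rule of length ≥ 2: X1 → c, X2 → b, X3 → d, X4 → a.
Binarize each right-hand side of length ≥ 3 by chaining fresh nonterminals (Y1, Y2, …): affected rules were P → X2 X3 P; P → X4 P X1; P → X1 X1 S.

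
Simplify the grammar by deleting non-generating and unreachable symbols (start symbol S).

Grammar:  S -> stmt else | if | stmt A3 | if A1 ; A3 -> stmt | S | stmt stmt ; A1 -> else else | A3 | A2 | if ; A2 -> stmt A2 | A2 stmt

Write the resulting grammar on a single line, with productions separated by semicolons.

S -> stmt else | if | stmt A3 | if A1; A3 -> stmt | S | stmt stmt; A1 -> else else | A3 | if

Generating nonterminals: {A1, A3, S}.
Reachable from S after that: {A1, A3, S}.
Removed useless symbols: {A2} and every production mentioning them.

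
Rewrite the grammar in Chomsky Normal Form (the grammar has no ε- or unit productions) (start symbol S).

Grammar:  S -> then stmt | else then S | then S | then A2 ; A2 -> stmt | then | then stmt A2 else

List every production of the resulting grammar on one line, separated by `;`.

S -> X1 X2 | X3 Y1 | X1 S | X1 A2; A2 -> stmt | then | X1 Y2; X1 -> then; X2 -> stmt; X3 -> else; Y1 -> X1 S; Y2 -> X2 Y3; Y3 -> A2 X3

Introduce a nonterminal for each terminal appearing in a rule of length ≥ 2: X1 → then, X2 → stmt, X3 → else.
Binarize each right-hand side of length ≥ 3 by chaining fresh nonterminals (Y1, Y2, …): affected rules were S → X3 X1 S; A2 → X1 X2 A2 X3.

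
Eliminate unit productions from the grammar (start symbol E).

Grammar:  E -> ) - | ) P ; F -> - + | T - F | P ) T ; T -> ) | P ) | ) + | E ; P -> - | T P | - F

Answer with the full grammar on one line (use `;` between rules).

Unit pairs: T ⇒* {E}.
For every A with A ⇒* B via unit rules, add B's non-unit alternatives to A; then delete every rule of the form X → Y.

E -> ) - | ) P; F -> - + | T - F | P ) T; T -> ) - | ) P | ) | P ) | ) +; P -> - | T P | - F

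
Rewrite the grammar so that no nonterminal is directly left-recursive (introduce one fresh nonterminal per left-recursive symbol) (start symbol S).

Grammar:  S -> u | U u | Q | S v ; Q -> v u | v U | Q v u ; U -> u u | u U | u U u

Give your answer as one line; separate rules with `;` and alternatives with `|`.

S -> u S' | U u S' | Q S'; Q -> v u Q' | v U Q'; U -> u u | u U | u U u; S' -> v S' | eps; Q' -> v u Q' | eps

S, Q are directly left-recursive.
For S: α = {v}, β = {u, U u, Q}. Rewrite as S → β S' and S' → α S' | ε.
For Q: α = {v u}, β = {v u, v U}. Rewrite as Q → β Q' and Q' → α Q' | ε.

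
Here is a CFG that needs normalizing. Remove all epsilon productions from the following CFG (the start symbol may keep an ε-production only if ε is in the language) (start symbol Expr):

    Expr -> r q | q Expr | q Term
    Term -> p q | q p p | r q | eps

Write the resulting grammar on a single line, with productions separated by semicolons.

Expr -> r q | q Expr | q Term | q; Term -> p q | q p p | r q

The nullable symbols are {Term}.
ε ∉ L(G), so no ε-production is kept.
Add the nullable-subset variants: Expr → q Term gives q Term | q.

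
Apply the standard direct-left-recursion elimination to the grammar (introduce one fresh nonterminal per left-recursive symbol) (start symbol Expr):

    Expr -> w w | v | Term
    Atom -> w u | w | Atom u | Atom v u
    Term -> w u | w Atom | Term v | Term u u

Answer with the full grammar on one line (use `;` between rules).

Left recursion appears on Atom, Term.
For Atom: α = {u, v u}, β = {w u, w}. Rewrite as Atom → β Atom1 and Atom1 → α Atom1 | ε.
For Term: α = {v, u u}, β = {w u, w Atom}. Rewrite as Term → β Term1 and Term1 → α Term1 | ε.

Expr -> w w | v | Term; Atom -> w u Atom1 | w Atom1; Term -> w u Term1 | w Atom Term1; Atom1 -> u Atom1 | v u Atom1 | epsilon; Term1 -> v Term1 | u u Term1 | epsilon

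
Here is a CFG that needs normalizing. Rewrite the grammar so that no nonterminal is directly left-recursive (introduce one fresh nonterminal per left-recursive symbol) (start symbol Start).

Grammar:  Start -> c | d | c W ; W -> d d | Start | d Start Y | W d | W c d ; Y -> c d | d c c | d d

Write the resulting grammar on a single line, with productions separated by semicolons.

Start -> c | d | c W; W -> d d W1 | Start W1 | d Start Y W1; Y -> c d | d c c | d d; W1 -> d W1 | c d W1 | ε

W is directly left-recursive.
For W: α = {d, c d}, β = {d d, Start, d Start Y}. Rewrite as W → β W1 and W1 → α W1 | ε.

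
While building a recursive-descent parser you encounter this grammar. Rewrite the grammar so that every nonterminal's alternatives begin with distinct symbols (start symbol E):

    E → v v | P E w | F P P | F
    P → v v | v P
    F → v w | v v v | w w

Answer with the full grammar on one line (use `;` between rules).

E → v v | P E w | F E'; P → v P'; F → w w | v F'; E' → P P | ε; P' → v | P; F' → w | v v

E has alternatives sharing prefix 'F': factor to E → F E' with E' → P P | ε.
P has alternatives sharing prefix 'v': factor to P → v P' with P' → v | P.
F has alternatives sharing prefix 'v': factor to F → v F' with F' → w | v v.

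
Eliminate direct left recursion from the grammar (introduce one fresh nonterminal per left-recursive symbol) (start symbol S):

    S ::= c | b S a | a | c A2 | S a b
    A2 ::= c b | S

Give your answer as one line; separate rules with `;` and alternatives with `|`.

S ::= c S' | b S a S' | a S' | c A2 S'; A2 ::= c b | S; S' ::= a b S' | ε

S is directly left-recursive.
For S: α = {a b}, β = {c, b S a, a, c A2}. Rewrite as S → β S' and S' → α S' | ε.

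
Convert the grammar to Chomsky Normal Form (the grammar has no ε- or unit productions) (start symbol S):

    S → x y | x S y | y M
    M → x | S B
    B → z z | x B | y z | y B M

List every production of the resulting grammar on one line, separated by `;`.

S → X1 X2 | X1 Y1 | X2 M; M → x | S B; B → X3 X3 | X1 B | X2 X3 | X2 Y2; X1 → x; X2 → y; X3 → z; Y1 → S X2; Y2 → B M

Introduce a nonterminal for each terminal appearing in a rule of length ≥ 2: X1 → x, X2 → y, X3 → z.
Binarize each right-hand side of length ≥ 3 by chaining fresh nonterminals (Y1, Y2, …): affected rules were S → X1 S X2; B → X2 B M.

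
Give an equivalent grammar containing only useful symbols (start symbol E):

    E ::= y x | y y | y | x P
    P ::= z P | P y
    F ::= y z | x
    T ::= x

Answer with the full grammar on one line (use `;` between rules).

E ::= y x | y y | y

Generating nonterminals: {E, F, T}.
Reachable from E after that: {E}.
Removed useless symbols: {F, P, T} and every production mentioning them.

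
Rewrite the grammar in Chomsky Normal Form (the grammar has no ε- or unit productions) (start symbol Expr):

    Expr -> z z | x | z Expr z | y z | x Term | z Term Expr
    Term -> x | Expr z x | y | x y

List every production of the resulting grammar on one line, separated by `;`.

Expr -> X1 X1 | x | X1 Y1 | X2 X1 | X3 Term | X1 Y2; Term -> x | Expr Y3 | y | X3 X2; X1 -> z; X2 -> y; X3 -> x; Y1 -> Expr X1; Y2 -> Term Expr; Y3 -> X1 X3

Introduce a nonterminal for each terminal appearing in a rule of length ≥ 2: X1 → z, X2 → y, X3 → x.
Binarize each right-hand side of length ≥ 3 by chaining fresh nonterminals (Y1, Y2, …): affected rules were Expr → X1 Expr X1; Expr → X1 Term Expr; Term → Expr X1 X3.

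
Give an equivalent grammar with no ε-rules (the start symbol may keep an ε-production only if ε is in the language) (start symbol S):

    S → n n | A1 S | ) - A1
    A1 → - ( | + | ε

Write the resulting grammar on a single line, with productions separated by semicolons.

Nullable set = {A1}.
ε ∉ L(G), so no ε-production is kept.
Expand every rule over subsets of its nullable positions: S → ) - A1 gives ) - A1 | ) -.

S → n n | A1 S | ) - A1 | ) -; A1 → - ( | +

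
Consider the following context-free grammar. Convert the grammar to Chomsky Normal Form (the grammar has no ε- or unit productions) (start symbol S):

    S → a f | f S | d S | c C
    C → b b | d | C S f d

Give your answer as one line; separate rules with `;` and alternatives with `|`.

Introduce a nonterminal for each terminal appearing in a rule of length ≥ 2: X1 → a, X2 → f, X3 → d, X4 → c, X5 → b.
Binarize each right-hand side of length ≥ 3 by chaining fresh nonterminals (Y1, Y2, …): affected rules were C → C S X2 X3.

S → X1 X2 | X2 S | X3 S | X4 C; C → X5 X5 | d | C Y1; X1 → a; X2 → f; X3 → d; X4 → c; X5 → b; Y1 → S Y2; Y2 → X2 X3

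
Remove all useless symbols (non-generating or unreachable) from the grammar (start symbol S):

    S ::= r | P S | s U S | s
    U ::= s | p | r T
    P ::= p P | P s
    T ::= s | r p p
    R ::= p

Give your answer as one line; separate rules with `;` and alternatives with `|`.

Generating nonterminals: {R, S, T, U}.
Reachable from S after that: {S, T, U}.
Removed useless symbols: {P, R} and every production mentioning them.

S ::= r | s U S | s; U ::= s | p | r T; T ::= s | r p p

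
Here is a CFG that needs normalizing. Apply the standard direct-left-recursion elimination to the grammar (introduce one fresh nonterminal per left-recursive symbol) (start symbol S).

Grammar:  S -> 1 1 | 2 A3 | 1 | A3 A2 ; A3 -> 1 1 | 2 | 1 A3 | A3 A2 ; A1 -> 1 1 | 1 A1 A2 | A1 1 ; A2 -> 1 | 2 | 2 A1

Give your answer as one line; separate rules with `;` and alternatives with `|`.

S -> 1 1 | 2 A3 | 1 | A3 A2; A3 -> 1 1 A3' | 2 A3' | 1 A3 A3'; A1 -> 1 1 A1' | 1 A1 A2 A1'; A2 -> 1 | 2 | 2 A1; A3' -> A2 A3' | ε; A1' -> 1 A1' | ε

Directly left-recursive nonterminals: A3, A1.
For A3: α = {A2}, β = {1 1, 2, 1 A3}. Rewrite as A3 → β A3' and A3' → α A3' | ε.
For A1: α = {1}, β = {1 1, 1 A1 A2}. Rewrite as A1 → β A1' and A1' → α A1' | ε.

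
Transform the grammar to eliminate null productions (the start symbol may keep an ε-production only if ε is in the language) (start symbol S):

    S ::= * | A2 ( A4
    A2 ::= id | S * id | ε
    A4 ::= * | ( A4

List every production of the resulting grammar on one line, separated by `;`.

S ::= * | A2 ( A4 | ( A4; A2 ::= id | S * id; A4 ::= * | ( A4

Nullable nonterminals: {A2}.
ε ∉ L(G), so no ε-production is kept.
Expand every rule over subsets of its nullable positions: S → A2 ( A4 gives A2 ( A4 | ( A4.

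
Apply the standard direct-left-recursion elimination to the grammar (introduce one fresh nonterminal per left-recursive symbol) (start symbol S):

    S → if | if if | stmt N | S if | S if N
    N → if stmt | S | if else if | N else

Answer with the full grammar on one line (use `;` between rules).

Left recursion appears on S, N.
For S: α = {if, if N}, β = {if, if if, stmt N}. Rewrite as S → β S' and S' → α S' | ε.
For N: α = {else}, β = {if stmt, S, if else if}. Rewrite as N → β N' and N' → α N' | ε.

S → if S' | if if S' | stmt N S'; N → if stmt N' | S N' | if else if N'; S' → if S' | if N S' | ε; N' → else N' | ε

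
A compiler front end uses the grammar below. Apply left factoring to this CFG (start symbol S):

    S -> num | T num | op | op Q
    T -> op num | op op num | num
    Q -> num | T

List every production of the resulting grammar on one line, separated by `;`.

S has alternatives sharing prefix 'op': factor to S → op S' with S' → ε | Q.
T has alternatives sharing prefix 'op': factor to T → op T' with T' → num | op num.

S -> num | T num | op S'; T -> num | op T'; Q -> num | T; S' -> ε | Q; T' -> num | op num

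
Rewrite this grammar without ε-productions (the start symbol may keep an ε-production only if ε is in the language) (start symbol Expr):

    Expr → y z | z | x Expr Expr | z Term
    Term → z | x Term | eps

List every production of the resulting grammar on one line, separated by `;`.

The nullable symbols are {Term}.
ε ∉ L(G), so no ε-production is kept.
Expand every rule over subsets of its nullable positions: Term → x Term gives x Term | x.

Expr → y z | z | x Expr Expr | z Term; Term → z | x Term | x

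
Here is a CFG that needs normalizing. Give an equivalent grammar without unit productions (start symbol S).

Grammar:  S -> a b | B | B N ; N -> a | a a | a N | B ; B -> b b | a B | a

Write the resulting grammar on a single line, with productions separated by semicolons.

S -> b b | a B | a | a b | B N; N -> b b | a B | a | a a | a N; B -> b b | a B | a

Unit pairs: N ⇒* {B}; S ⇒* {B}.
Replace each nonterminal's rules with the union of the non-unit rules of every nonterminal it unit-derives.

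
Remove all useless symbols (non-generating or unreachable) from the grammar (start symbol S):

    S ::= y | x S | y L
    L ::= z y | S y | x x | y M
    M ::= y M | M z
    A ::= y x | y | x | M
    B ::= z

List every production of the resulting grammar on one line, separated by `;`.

Generating nonterminals: {A, B, L, S}.
Reachable from S after that: {L, S}.
Removed useless symbols: {A, B, M} and every production mentioning them.

S ::= y | x S | y L; L ::= z y | S y | x x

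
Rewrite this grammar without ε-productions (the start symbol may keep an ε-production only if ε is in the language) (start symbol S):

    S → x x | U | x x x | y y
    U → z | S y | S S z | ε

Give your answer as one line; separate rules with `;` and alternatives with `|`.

S → x x | U | x x x | y y | ε; U → z | S y | y | S S z | S z

Nullable nonterminals: {S, U}.
ε ∈ L(G) since S is nullable, so keep S → ε.
For each production, add variants omitting each subset of nullable occurrences: U → S y gives S y | y. U → S S z gives S S z | S z.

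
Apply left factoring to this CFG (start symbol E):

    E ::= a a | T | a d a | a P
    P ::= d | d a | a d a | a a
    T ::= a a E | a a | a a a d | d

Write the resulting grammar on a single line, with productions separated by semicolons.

E ::= T | a E'; P ::= d P' | a P''; T ::= d | a a T'; E' ::= a | d a | P; P' ::= ε | a; P'' ::= d a | a; T' ::= E | ε | a d

E has alternatives sharing prefix 'a': factor to E → a E' with E' → a | d a | P.
P has alternatives sharing prefix 'd': factor to P → d P' with P' → ε | a.
P has alternatives sharing prefix 'a': factor to P → a P'' with P'' → d a | a.
T has alternatives sharing prefix 'a a': factor to T → a a T' with T' → E | ε | a d.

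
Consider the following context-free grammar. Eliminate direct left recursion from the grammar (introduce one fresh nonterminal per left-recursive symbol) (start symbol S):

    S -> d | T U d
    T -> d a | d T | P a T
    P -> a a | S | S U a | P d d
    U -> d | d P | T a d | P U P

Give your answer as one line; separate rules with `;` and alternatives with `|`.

S -> d | T U d; T -> d a | d T | P a T; P -> a a P' | S P' | S U a P'; U -> d | d P | T a d | P U P; P' -> d d P' | ε

Directly left-recursive nonterminal: P.
For P: α = {d d}, β = {a a, S, S U a}. Rewrite as P → β P' and P' → α P' | ε.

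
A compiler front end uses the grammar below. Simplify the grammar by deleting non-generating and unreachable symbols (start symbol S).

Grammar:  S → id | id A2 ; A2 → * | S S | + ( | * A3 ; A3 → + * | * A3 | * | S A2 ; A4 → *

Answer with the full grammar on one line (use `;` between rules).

Generating nonterminals: {A2, A3, A4, S}.
Reachable from S after that: {A2, A3, S}.
Removed useless symbols: {A4} and every production mentioning them.

S → id | id A2; A2 → * | S S | + ( | * A3; A3 → + * | * A3 | * | S A2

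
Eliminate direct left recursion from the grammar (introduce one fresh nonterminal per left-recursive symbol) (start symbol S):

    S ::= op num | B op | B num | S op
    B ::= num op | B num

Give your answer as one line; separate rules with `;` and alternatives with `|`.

S ::= op num S' | B op S' | B num S'; B ::= num op B'; S' ::= op S' | ε; B' ::= num B' | ε

Directly left-recursive nonterminals: S, B.
For S: α = {op}, β = {op num, B op, B num}. Rewrite as S → β S' and S' → α S' | ε.
For B: α = {num}, β = {num op}. Rewrite as B → β B' and B' → α B' | ε.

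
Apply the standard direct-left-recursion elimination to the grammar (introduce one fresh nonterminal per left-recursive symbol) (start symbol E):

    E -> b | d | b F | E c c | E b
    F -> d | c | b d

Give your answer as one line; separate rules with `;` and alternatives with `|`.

E -> b E' | d E' | b F E'; F -> d | c | b d; E' -> c c E' | b E' | ε

Left recursion appears on E.
For E: α = {c c, b}, β = {b, d, b F}. Rewrite as E → β E' and E' → α E' | ε.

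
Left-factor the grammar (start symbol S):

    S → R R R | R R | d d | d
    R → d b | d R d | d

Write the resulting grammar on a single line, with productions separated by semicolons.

S has alternatives sharing prefix 'R R': factor to S → R R S' with S' → R | ε.
S has alternatives sharing prefix 'd': factor to S → d S'' with S'' → d | ε.
R has alternatives sharing prefix 'd': factor to R → d R' with R' → b | R d | ε.

S → R R S' | d S''; R → d R'; S' → R | ε; S'' → d | ε; R' → b | R d | ε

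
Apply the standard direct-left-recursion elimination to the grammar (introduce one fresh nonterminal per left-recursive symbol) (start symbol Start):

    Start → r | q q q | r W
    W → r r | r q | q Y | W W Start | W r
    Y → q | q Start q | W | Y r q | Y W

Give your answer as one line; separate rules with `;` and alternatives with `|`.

Start → r | q q q | r W; W → r r W1 | r q W1 | q Y W1; Y → q Y1 | q Start q Y1 | W Y1; W1 → W Start W1 | r W1 | ε; Y1 → r q Y1 | W Y1 | ε

Left recursion appears on W, Y.
For W: α = {W Start, r}, β = {r r, r q, q Y}. Rewrite as W → β W1 and W1 → α W1 | ε.
For Y: α = {r q, W}, β = {q, q Start q, W}. Rewrite as Y → β Y1 and Y1 → α Y1 | ε.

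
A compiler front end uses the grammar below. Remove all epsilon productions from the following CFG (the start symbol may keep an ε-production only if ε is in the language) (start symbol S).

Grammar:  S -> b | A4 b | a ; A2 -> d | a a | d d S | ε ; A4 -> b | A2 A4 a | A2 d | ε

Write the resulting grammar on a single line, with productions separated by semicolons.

S -> b | A4 b | a; A2 -> d | a a | d d S; A4 -> b | A2 A4 a | A2 a | A4 a | a | A2 d | d

Nullable set = {A2, A4}.
ε ∉ L(G), so no ε-production is kept.
Add the nullable-subset variants: A4 → A2 A4 a gives A2 A4 a | A2 a | A4 a | a. A4 → A2 d gives A2 d | d.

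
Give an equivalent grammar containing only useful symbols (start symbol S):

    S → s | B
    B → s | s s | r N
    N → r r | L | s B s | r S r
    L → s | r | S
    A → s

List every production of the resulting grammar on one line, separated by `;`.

S → s | B; B → s | s s | r N; N → r r | L | s B s | r S r; L → s | r | S

Generating nonterminals: {A, B, L, N, S}.
Reachable from S after that: {B, L, N, S}.
Removed useless symbols: {A} and every production mentioning them.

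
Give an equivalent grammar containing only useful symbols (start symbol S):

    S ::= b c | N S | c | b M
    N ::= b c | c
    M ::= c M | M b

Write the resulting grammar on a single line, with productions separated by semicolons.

Generating nonterminals: {N, S}.
Reachable from S after that: {N, S}.
Removed useless symbols: {M} and every production mentioning them.

S ::= b c | N S | c; N ::= b c | c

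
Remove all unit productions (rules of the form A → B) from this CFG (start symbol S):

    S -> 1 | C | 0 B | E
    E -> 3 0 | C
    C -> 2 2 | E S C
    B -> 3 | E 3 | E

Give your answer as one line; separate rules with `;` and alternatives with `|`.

S -> 3 0 | 2 2 | E S C | 1 | 0 B; E -> 3 0 | 2 2 | E S C; C -> 2 2 | E S C; B -> 3 | E 3 | 3 0 | 2 2 | E S C

Unit pairs: B ⇒* {C, E}; E ⇒* {C}; S ⇒* {C, E}.
For each unit pair (A, B), copy every non-unit production of B to A, then drop all unit productions.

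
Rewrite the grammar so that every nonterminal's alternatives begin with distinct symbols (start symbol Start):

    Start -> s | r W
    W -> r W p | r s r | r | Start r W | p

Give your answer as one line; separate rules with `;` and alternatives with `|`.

W has alternatives sharing prefix 'r': factor to W → r W1 with W1 → W p | s r | ε.

Start -> s | r W; W -> Start r W | p | r W1; W1 -> W p | s r | ε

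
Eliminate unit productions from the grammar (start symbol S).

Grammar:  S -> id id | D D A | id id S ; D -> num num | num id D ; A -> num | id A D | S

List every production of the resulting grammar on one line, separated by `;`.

S -> id id | D D A | id id S; D -> num num | num id D; A -> id id | D D A | id id S | num | id A D

Unit pairs: A ⇒* {S}.
For every A with A ⇒* B via unit rules, add B's non-unit alternatives to A; then delete every rule of the form X → Y.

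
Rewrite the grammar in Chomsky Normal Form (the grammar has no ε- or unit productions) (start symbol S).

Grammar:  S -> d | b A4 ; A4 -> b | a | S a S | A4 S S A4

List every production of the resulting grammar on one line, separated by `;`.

Introduce a nonterminal for each terminal appearing in a rule of length ≥ 2: X1 → b, X2 → a.
Binarize each right-hand side of length ≥ 3 by chaining fresh nonterminals (Y1, Y2, …): affected rules were A4 → S X2 S; A4 → A4 S S A4.

S -> d | X1 A4; A4 -> b | a | S Y1 | A4 Y2; X1 -> b; X2 -> a; Y1 -> X2 S; Y2 -> S Y3; Y3 -> S A4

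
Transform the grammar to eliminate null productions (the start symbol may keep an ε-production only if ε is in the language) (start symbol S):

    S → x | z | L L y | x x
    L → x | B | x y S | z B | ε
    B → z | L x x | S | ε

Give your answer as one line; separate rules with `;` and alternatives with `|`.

Nullable set = {B, L}.
ε ∉ L(G), so no ε-production is kept.
Expand every rule over subsets of its nullable positions: S → L L y gives L L y | L y | y. L → z B gives z B | z. B → L x x gives L x x | x x.

S → x | z | L L y | L y | y | x x; L → x | B | x y S | z B | z; B → z | L x x | x x | S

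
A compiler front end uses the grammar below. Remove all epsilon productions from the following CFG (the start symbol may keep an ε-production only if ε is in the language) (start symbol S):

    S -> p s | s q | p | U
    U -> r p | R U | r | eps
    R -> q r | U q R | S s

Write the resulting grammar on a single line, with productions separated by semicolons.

Nullable set = {S, U}.
ε ∈ L(G) since S is nullable, so keep S → ε.
For each production, add variants omitting each subset of nullable occurrences: U → R U gives R U | R. R → U q R gives U q R | q R. R → S s gives S s | s.

S -> p s | s q | p | U | eps; U -> r p | R U | R | r; R -> q r | U q R | q R | S s | s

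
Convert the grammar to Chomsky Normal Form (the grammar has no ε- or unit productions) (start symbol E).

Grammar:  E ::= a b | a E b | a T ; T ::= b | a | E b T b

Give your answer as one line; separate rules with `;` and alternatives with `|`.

E ::= X1 X2 | X1 Y1 | X1 T; T ::= b | a | E Y2; X1 ::= a; X2 ::= b; Y1 ::= E X2; Y2 ::= X2 Y3; Y3 ::= T X2

Introduce a nonterminal for each terminal appearing in a rule of length ≥ 2: X1 → a, X2 → b.
Binarize each right-hand side of length ≥ 3 by chaining fresh nonterminals (Y1, Y2, …): affected rules were E → X1 E X2; T → E X2 T X2.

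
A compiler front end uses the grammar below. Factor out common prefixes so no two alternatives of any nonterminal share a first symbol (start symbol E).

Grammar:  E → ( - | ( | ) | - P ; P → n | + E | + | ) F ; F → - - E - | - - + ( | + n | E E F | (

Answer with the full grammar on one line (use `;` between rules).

E → ) | - P | ( E'; P → n | ) F | + P'; F → + n | E E F | ( | - - F'; E' → - | epsilon; P' → E | epsilon; F' → E - | + (

E has alternatives sharing prefix '(': factor to E → ( E' with E' → - | ε.
P has alternatives sharing prefix '+': factor to P → + P' with P' → E | ε.
F has alternatives sharing prefix '- -': factor to F → - - F' with F' → E - | + (.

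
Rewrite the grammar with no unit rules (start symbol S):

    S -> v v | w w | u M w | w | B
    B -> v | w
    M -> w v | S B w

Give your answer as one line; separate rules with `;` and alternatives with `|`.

S -> v | w | v v | w w | u M w; B -> v | w; M -> w v | S B w

Unit pairs: S ⇒* {B}.
Replace each nonterminal's rules with the union of the non-unit rules of every nonterminal it unit-derives.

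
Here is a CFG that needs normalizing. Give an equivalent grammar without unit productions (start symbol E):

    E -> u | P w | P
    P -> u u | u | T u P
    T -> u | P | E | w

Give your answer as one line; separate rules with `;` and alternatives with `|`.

Unit pairs: E ⇒* {P}; T ⇒* {E, P}.
For each unit pair (A, B), copy every non-unit production of B to A, then drop all unit productions.

E -> u | P w | u u | T u P; P -> u u | u | T u P; T -> u | P w | u u | T u P | w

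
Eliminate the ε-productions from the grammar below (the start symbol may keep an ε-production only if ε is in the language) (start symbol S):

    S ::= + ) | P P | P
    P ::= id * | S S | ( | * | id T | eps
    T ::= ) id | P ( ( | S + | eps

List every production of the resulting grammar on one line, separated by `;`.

Nullable nonterminals: {P, S, T}.
ε ∈ L(G) since S is nullable, so keep S → ε.
Add the nullable-subset variants: S → P P gives P P | P. P → S S gives S S | S. P → id T gives id T | id. T → P ( ( gives P ( ( | ( (.

S ::= + ) | P P | P | ε; P ::= id * | S S | S | ( | * | id T | id; T ::= ) id | P ( ( | ( ( | S + | +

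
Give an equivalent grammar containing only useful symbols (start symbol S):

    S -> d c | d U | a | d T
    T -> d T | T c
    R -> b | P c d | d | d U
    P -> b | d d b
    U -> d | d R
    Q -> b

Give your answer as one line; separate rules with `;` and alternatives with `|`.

Generating nonterminals: {P, Q, R, S, U}.
Reachable from S after that: {P, R, S, U}.
Removed useless symbols: {Q, T} and every production mentioning them.

S -> d c | d U | a; R -> b | P c d | d | d U; P -> b | d d b; U -> d | d R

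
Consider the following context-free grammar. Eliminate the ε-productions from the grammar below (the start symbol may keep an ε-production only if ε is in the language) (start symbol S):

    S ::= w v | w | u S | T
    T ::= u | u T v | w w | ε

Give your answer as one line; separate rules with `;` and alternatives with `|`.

Nullable set = {S, T}.
ε ∈ L(G) since S is nullable, so keep S → ε.
For each production, add variants omitting each subset of nullable occurrences: S → u S gives u S | u. T → u T v gives u T v | u v.

S ::= w v | w | u S | u | T | ε; T ::= u | u T v | u v | w w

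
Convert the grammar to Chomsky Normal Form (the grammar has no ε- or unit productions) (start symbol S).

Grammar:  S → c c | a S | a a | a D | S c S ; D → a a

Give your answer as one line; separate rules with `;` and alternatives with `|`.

Introduce a nonterminal for each terminal appearing in a rule of length ≥ 2: X1 → c, X2 → a.
Binarize each right-hand side of length ≥ 3 by chaining fresh nonterminals (Y1, Y2, …): affected rules were S → S X1 S.

S → X1 X1 | X2 S | X2 X2 | X2 D | S Y1; D → X2 X2; X1 → c; X2 → a; Y1 → X1 S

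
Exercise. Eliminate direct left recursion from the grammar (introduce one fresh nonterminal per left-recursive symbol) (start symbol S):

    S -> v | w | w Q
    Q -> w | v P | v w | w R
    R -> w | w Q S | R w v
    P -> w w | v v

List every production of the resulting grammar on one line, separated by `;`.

Left recursion appears on R.
For R: α = {w v}, β = {w, w Q S}. Rewrite as R → β R' and R' → α R' | ε.

S -> v | w | w Q; Q -> w | v P | v w | w R; R -> w R' | w Q S R'; P -> w w | v v; R' -> w v R' | ε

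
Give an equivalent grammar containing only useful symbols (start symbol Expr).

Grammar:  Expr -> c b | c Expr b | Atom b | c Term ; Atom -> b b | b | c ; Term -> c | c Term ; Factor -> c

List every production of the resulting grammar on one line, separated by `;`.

Expr -> c b | c Expr b | Atom b | c Term; Atom -> b b | b | c; Term -> c | c Term

Generating nonterminals: {Atom, Expr, Factor, Term}.
Reachable from Expr after that: {Atom, Expr, Term}.
Removed useless symbols: {Factor} and every production mentioning them.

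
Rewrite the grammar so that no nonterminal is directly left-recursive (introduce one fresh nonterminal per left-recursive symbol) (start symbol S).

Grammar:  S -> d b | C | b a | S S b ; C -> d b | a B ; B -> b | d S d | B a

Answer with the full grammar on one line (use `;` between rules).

S -> d b S' | C S' | b a S'; C -> d b | a B; B -> b B' | d S d B'; S' -> S b S' | ε; B' -> a B' | ε

Left recursion appears on S, B.
For S: α = {S b}, β = {d b, C, b a}. Rewrite as S → β S' and S' → α S' | ε.
For B: α = {a}, β = {b, d S d}. Rewrite as B → β B' and B' → α B' | ε.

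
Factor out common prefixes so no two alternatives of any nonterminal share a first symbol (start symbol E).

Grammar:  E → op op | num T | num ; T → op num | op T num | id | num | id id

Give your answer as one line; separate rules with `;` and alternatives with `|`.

E has alternatives sharing prefix 'num': factor to E → num E' with E' → T | ε.
T has alternatives sharing prefix 'op': factor to T → op T' with T' → num | T num.
T has alternatives sharing prefix 'id': factor to T → id T'' with T'' → ε | id.

E → op op | num E'; T → num | op T' | id T''; E' → T | ε; T' → num | T num; T'' → ε | id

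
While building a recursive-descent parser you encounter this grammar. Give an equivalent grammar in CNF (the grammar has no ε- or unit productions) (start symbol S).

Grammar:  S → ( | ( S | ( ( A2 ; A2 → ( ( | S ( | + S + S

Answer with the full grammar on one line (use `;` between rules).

Introduce a nonterminal for each terminal appearing in a rule of length ≥ 2: X1 → (, X2 → +.
Binarize each right-hand side of length ≥ 3 by chaining fresh nonterminals (Y1, Y2, …): affected rules were S → X1 X1 A2; A2 → X2 S X2 S.

S → ( | X1 S | X1 Y1; A2 → X1 X1 | S X1 | X2 Y2; X1 → (; X2 → +; Y1 → X1 A2; Y2 → S Y3; Y3 → X2 S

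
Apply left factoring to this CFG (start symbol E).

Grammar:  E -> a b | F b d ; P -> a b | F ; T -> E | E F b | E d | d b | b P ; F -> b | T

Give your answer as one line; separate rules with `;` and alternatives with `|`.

E -> a b | F b d; P -> a b | F; T -> d b | b P | E T'; F -> b | T; T' -> epsilon | F b | d

T has alternatives sharing prefix 'E': factor to T → E T' with T' → ε | F b | d.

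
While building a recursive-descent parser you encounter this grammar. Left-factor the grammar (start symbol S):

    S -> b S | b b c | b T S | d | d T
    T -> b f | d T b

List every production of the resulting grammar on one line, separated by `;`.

S has alternatives sharing prefix 'b': factor to S → b S' with S' → S | b c | T S.
S has alternatives sharing prefix 'd': factor to S → d S'' with S'' → ε | T.

S -> b S' | d S''; T -> b f | d T b; S' -> S | b c | T S; S'' -> ε | T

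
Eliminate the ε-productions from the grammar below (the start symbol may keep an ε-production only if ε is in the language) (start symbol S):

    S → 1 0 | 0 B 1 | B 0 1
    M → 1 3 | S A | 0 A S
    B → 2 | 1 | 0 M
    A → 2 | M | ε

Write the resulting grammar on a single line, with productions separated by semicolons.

S → 1 0 | 0 B 1 | B 0 1; M → 1 3 | S A | S | 0 A S | 0 S; B → 2 | 1 | 0 M; A → 2 | M

Nullable nonterminals: {A}.
ε ∉ L(G), so no ε-production is kept.
Add the nullable-subset variants: M → S A gives S A | S. M → 0 A S gives 0 A S | 0 S.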